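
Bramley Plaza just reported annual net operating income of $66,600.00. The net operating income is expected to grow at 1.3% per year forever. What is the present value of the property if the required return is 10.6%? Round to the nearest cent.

D₁ = D₀ × (1 + g) = $66,600.00 × 1.013 = $67,465.8000
Growing perpetuity: P = D₁ / (r − g) = $67,465.8000 / (0.106 − 0.013) = $725,438.71

$725438.71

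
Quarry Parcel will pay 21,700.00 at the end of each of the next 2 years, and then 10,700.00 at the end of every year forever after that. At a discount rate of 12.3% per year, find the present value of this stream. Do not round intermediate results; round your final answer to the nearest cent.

PV of 2-year annuity: 21,700.00 × [1 − (1+0.123)^−2] / 0.123 = 36530.04570
Perpetuity value at year 2: 10,700.00 / 0.123 = 86991.86992
PV of perpetuity: 86991.86992 / (1+0.123)^2 = 68979.35891
Total PV = 36530.04570 + 68979.35891 = 105509.40460

105509.40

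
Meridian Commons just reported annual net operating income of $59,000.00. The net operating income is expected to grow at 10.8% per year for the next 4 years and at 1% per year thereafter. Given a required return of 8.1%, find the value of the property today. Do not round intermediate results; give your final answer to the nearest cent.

$1177450.93

D_1 = 65372.00000
D_2 = 72432.17600
D_3 = 80254.85101
D_4 = 88922.37492
Terminal value at year 4: TV = D_4×(1+g_2)/(r−g_2) = 89811.59867/0.071 = 1264952.09389
P_0 = D_1/(1+r)^1 + D_2/(1+r)^2 + D_3/(1+r)^3 + D_4/(1+r)^4 + TV/(1+r)^4
    = 60473.63552 + 61984.07785 + 63532.24631 + 65119.08317 + 926341.88741 = 1177450.93027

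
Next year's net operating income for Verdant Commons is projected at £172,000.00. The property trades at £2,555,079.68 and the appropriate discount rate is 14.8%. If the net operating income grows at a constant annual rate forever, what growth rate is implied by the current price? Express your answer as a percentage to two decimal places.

8.07%

P = D₁/(r−g) ⇒ g = r − D₁/P = 0.148 − £172,000.00/£2,555,079.68 = 0.080683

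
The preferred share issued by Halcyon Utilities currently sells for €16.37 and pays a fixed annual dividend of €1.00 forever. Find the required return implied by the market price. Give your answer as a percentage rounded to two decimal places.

6.11%

P = C/r ⇒ r = C/P = €1.00/€16.37 = 0.061087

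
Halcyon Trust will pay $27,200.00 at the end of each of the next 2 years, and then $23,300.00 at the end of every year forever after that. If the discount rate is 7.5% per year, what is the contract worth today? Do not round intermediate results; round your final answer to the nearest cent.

$317669.37

PV of 2-year annuity: $27,200.00 × [1 − (1+0.075)^−2] / 0.075 = 48839.37263
Perpetuity value at year 2: $23,300.00 / 0.075 = 310666.66667
PV of perpetuity: 310666.66667 / (1+0.075)^2 = 268829.99820
Total PV = 48839.37263 + 268829.99820 = 317669.37083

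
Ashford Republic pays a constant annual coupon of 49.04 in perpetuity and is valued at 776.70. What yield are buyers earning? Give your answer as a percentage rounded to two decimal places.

P = C/r ⇒ r = C/P = 49.04/776.70 = 0.063139

6.31%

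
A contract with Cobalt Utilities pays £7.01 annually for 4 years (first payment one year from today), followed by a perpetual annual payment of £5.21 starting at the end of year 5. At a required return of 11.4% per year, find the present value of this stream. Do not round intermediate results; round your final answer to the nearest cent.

PV of 4-year annuity: £7.01 × [1 − (1+0.114)^−4] / 0.114 = 21.56370
Perpetuity value at year 4: £5.21 / 0.114 = 45.70175
PV of perpetuity: 45.70175 / (1+0.114)^4 = 29.67509
Total PV = 21.56370 + 29.67509 = 51.23880

£51.24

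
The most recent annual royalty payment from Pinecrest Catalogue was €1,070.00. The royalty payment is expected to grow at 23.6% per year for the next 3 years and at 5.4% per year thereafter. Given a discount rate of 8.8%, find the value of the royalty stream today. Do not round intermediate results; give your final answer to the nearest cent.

D_1 = 1322.52000
D_2 = 1634.63472
D_3 = 2020.40851
Terminal value at year 3: TV = D_3×(1+g_2)/(r−g_2) = 2129.51057/0.034 = 62632.66393
P_0 = D_1/(1+r)^1 + D_2/(1+r)^2 + D_3/(1+r)^3 + TV/(1+r)^3
    = 1215.55147 + 1380.90222 + 1568.74554 + 48631.11171 = 52796.31094

€52796.31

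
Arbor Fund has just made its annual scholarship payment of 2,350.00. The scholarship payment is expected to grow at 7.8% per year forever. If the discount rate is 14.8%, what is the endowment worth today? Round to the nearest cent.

36190.00

D₁ = D₀ × (1 + g) = 2,350.00 × 1.078 = 2,533.3000
Growing perpetuity: P = D₁ / (r − g) = 2,533.3000 / (0.148 − 0.078) = 36,190.00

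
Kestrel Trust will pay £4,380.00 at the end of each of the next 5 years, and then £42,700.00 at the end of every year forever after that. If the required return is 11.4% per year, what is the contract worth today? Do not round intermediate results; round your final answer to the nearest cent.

£234348.24

PV of 5-year annuity: £4,380.00 × [1 − (1+0.114)^−5] / 0.114 = 16026.45288
Perpetuity value at year 5: £42,700.00 / 0.114 = 374561.40351
PV of perpetuity: 374561.40351 / (1+0.114)^5 = 218321.78300
Total PV = 16026.45288 + 218321.78300 = 234348.23588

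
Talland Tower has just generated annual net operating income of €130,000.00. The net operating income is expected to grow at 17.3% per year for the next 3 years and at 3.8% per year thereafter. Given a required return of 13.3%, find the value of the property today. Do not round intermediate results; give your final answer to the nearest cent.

D_1 = 152490.00000
D_2 = 178870.77000
D_3 = 209815.41321
Terminal value at year 3: TV = D_3×(1+g_2)/(r−g_2) = 217788.39891/0.095 = 2292509.46223
P_0 = D_1/(1+r)^1 + D_2/(1+r)^2 + D_3/(1+r)^3 + TV/(1+r)^3
    = 134589.58517 + 139341.20336 + 144260.57506 + 1576236.59906 = 1994427.96265

€1994427.96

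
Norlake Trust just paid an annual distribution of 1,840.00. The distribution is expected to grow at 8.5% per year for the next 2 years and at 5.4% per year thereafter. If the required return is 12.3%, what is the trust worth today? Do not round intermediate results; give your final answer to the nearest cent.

D_1 = 1996.40000
D_2 = 2166.09400
Terminal value at year 2: TV = D_2×(1+g_2)/(r−g_2) = 2283.06308/0.069 = 33087.87067
P_0 = D_1/(1+r)^1 + D_2/(1+r)^2 + TV/(1+r)^2
    = 1777.73820 + 1717.58321 + 26236.70589 = 29732.02731

29732.03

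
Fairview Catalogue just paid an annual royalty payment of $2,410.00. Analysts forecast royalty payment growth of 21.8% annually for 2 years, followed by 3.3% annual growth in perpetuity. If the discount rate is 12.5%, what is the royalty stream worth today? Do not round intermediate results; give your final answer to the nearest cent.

D_1 = 2935.38000
D_2 = 3575.29284
Terminal value at year 2: TV = D_2×(1+g_2)/(r−g_2) = 3693.27750/0.092 = 40144.32069
P_0 = D_1/(1+r)^1 + D_2/(1+r)^2 + TV/(1+r)^2
    = 2609.22667 + 2824.92274 + 31718.96944 = 37153.11884

$37153.12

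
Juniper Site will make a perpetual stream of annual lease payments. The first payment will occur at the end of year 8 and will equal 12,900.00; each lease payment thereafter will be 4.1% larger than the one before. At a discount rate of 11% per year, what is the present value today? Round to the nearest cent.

90049.18

Value at end of year 7: C₁ / (r − g) = 12,900.00 / (0.11 − 0.041) = 186,956.5217
Discount to today: PV = 186,956.5217 / (1 + 0.11)^7 = 186,956.5217 / 2.076160 = 90,049.18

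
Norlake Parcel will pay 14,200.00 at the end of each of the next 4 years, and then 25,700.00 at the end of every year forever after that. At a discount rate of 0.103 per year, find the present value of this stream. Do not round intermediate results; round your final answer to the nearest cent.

213296.59

PV of 4-year annuity: 14,200.00 × [1 − (1+0.103)^−4] / 0.103 = 44721.32472
Perpetuity value at year 4: 25,700.00 / 0.103 = 249514.56311
PV of perpetuity: 249514.56311 / (1+0.103)^4 = 168575.26415
Total PV = 44721.32472 + 168575.26415 = 213296.58886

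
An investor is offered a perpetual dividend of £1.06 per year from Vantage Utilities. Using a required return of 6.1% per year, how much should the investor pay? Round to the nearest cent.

£17.38

Level perpetuity: PV = C / r = £1.06 / 0.061 = £17.38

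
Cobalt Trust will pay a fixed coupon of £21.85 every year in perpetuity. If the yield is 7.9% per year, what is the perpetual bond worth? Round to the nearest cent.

Level perpetuity: PV = C / r = £21.85 / 0.079 = £276.58

£276.58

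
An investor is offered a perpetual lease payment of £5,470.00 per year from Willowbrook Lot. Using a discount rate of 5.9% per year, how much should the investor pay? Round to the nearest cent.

£92711.86

Level perpetuity: PV = C / r = £5,470.00 / 0.059 = £92,711.86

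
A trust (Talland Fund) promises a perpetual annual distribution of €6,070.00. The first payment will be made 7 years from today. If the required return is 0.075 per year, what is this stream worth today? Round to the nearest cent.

€52441.69

Value at end of year 6: C / r = €6,070.00 / 0.075 = €80,933.3333
Discount to today: PV = €80,933.3333 / (1 + 0.075)^6 = €80,933.3333 / 1.543302 = €52,441.69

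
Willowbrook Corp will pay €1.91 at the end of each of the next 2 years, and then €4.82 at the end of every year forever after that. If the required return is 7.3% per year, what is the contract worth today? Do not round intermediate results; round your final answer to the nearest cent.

€60.79

PV of 2-year annuity: €1.91 × [1 − (1+0.073)^−2] / 0.073 = 3.43901
Perpetuity value at year 2: €4.82 / 0.073 = 66.02740
PV of perpetuity: 66.02740 / (1+0.073)^2 = 57.34885
Total PV = 3.43901 + 57.34885 = 60.78786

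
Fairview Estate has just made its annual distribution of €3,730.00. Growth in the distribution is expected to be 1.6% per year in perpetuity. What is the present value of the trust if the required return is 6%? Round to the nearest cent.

D₁ = D₀ × (1 + g) = €3,730.00 × 1.016 = €3,789.6800
Growing perpetuity: P = D₁ / (r − g) = €3,789.6800 / (0.06 − 0.016) = €86,129.09

€86129.09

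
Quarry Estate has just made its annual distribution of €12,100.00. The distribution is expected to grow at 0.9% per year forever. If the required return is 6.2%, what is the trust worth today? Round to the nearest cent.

€230356.60

D₁ = D₀ × (1 + g) = €12,100.00 × 1.009 = €12,208.9000
Growing perpetuity: P = D₁ / (r − g) = €12,208.9000 / (0.062 − 0.009) = €230,356.60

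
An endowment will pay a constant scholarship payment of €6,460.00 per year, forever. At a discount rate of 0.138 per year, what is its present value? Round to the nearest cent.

Level perpetuity: PV = C / r = €6,460.00 / 0.138 = €46,811.59

€46811.59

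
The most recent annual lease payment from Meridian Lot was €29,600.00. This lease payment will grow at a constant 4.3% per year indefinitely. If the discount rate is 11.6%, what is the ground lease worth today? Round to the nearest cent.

D₁ = D₀ × (1 + g) = €29,600.00 × 1.043 = €30,872.8000
Growing perpetuity: P = D₁ / (r − g) = €30,872.8000 / (0.116 − 0.043) = €422,915.07

€422915.07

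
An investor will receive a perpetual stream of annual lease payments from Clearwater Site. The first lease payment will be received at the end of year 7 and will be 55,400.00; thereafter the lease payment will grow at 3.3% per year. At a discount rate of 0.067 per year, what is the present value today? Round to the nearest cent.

Value at end of year 6: C₁ / (r − g) = 55,400.00 / (0.067 − 0.033) = 1,629,411.7647
Discount to today: PV = 1,629,411.7647 / (1 + 0.067)^6 = 1,629,411.7647 / 1.475661 = 1,104,191.33

1104191.33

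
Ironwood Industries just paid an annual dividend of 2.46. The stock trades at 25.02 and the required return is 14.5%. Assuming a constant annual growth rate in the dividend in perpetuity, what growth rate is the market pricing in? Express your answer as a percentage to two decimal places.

4.25%

P = D₀(1+g)/(r−g) ⇒ P(r−g) = D₀(1+g) ⇒ g(P+D₀) = P·r − D₀
g = (P·r − D₀)/(P + D₀) = (25.02×0.145 − 2.46) / (25.02 + 2.46) = 0.042500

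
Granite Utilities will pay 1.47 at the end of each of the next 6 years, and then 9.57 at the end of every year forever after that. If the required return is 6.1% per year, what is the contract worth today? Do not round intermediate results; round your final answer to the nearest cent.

117.18

PV of 6-year annuity: 1.47 × [1 − (1+0.061)^−6] / 0.061 = 7.20581
Perpetuity value at year 6: 9.57 / 0.061 = 156.88525
PV of perpetuity: 156.88525 / (1+0.061)^6 = 109.97394
Total PV = 7.20581 + 109.97394 = 117.17976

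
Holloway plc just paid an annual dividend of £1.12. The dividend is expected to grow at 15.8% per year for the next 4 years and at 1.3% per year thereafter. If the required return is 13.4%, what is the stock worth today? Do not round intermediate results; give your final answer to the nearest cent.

£14.92

D_1 = 1.29696
D_2 = 1.50188
D_3 = 1.73918
D_4 = 2.01397
Terminal value at year 4: TV = D_4×(1+g_2)/(r−g_2) = 2.04015/0.121 = 16.86073
P_0 = D_1/(1+r)^1 + D_2/(1+r)^2 + D_3/(1+r)^3 + D_4/(1+r)^4 + TV/(1+r)^4
    = 1.14370 + 1.16791 + 1.19263 + 1.21787 + 10.19587 = 14.91797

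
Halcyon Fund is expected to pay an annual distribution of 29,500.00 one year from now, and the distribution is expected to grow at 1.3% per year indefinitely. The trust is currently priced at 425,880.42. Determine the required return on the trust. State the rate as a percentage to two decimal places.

P = D₁/(r − g) ⇒ r = D₁/P + g = 29,500.0000/425,880.42 + 0.013 = 0.069268 + 0.013 = 0.082268

8.23%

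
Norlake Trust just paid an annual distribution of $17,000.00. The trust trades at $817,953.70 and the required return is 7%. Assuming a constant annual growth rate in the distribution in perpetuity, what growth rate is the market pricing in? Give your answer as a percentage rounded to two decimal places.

P = D₀(1+g)/(r−g) ⇒ P(r−g) = D₀(1+g) ⇒ g(P+D₀) = P·r − D₀
g = (P·r − D₀)/(P + D₀) = ($817,953.70×0.07 − $17,000.00) / ($817,953.70 + $17,000.00) = 0.048214

4.82%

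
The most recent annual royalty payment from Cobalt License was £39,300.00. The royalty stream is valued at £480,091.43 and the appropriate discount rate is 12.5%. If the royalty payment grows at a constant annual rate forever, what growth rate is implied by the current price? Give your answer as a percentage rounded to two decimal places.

P = D₀(1+g)/(r−g) ⇒ P(r−g) = D₀(1+g) ⇒ g(P+D₀) = P·r − D₀
g = (P·r − D₀)/(P + D₀) = (£480,091.43×0.125 − £39,300.00) / (£480,091.43 + £39,300.00) = 0.039876

3.99%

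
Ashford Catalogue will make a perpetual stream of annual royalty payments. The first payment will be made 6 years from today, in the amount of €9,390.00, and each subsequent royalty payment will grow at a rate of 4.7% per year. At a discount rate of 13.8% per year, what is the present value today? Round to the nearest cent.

Value at end of year 5: C₁ / (r − g) = €9,390.00 / (0.138 − 0.047) = €103,186.8132
Discount to today: PV = €103,186.8132 / (1 + 0.138)^5 = €103,186.8132 / 1.908584 = €54,064.59

€54064.59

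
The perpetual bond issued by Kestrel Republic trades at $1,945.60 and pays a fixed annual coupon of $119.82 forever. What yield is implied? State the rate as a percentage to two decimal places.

P = C/r ⇒ r = C/P = $119.82/$1,945.60 = 0.061585

6.16%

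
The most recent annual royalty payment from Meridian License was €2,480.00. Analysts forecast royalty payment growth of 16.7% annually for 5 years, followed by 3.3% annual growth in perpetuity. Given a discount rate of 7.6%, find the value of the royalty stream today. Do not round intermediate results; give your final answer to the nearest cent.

€105332.15

D_1 = 2894.16000
D_2 = 3377.48472
D_3 = 3941.52467
D_4 = 4599.75929
D_5 = 5367.91909
Terminal value at year 5: TV = D_5×(1+g_2)/(r−g_2) = 5545.06042/0.043 = 128954.89346
P_0 = D_1/(1+r)^1 + D_2/(1+r)^2 + D_3/(1+r)^3 + D_4/(1+r)^4 + D_5/(1+r)^5 + TV/(1+r)^5
    = 2689.73978 + 2917.21777 + 3163.93414 + 3431.51593 + 3721.72778 + 89408.01858 = 105332.15398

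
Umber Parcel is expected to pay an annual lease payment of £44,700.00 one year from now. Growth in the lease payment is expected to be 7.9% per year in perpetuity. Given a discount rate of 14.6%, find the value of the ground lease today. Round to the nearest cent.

£667164.18

Growing perpetuity: P = D₁ / (r − g) = £44,700.0000 / (0.146 − 0.079) = £667,164.18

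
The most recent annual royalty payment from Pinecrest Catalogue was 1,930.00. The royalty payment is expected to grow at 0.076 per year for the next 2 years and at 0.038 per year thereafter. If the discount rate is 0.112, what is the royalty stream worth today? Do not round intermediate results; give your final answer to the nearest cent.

D_1 = 2076.68000
D_2 = 2234.50768
Terminal value at year 2: TV = D_2×(1+g_2)/(r−g_2) = 2319.41897/0.074 = 31343.49962
P_0 = D_1/(1+r)^1 + D_2/(1+r)^2 + TV/(1+r)^2
    = 1867.51799 + 1807.05877 + 25347.66221 = 29022.23897

29022.24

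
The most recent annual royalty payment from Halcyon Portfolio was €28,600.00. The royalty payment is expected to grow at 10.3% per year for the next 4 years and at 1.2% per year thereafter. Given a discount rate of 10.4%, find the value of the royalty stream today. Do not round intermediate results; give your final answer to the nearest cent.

D_1 = 31545.80000
D_2 = 34795.01740
D_3 = 38378.90419
D_4 = 42331.93132
Terminal value at year 4: TV = D_4×(1+g_2)/(r−g_2) = 42839.91450/0.092 = 465651.24456
P_0 = D_1/(1+r)^1 + D_2/(1+r)^2 + D_3/(1+r)^3 + D_4/(1+r)^4 + TV/(1+r)^4
    = 28574.09420 + 28548.21187 + 28522.35298 + 28496.51752 + 313461.69271 = 427602.86929

€427602.87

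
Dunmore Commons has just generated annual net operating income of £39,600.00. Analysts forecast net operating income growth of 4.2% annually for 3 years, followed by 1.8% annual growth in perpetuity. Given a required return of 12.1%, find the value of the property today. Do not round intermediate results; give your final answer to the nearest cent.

£417162.99

D_1 = 41263.20000
D_2 = 42996.25440
D_3 = 44802.09708
Terminal value at year 3: TV = D_3×(1+g_2)/(r−g_2) = 45608.53483/0.103 = 442801.30905
P_0 = D_1/(1+r)^1 + D_2/(1+r)^2 + D_3/(1+r)^3 + TV/(1+r)^3
    = 36809.27743 + 34215.22487 + 31803.98244 + 314334.50608 = 417162.99083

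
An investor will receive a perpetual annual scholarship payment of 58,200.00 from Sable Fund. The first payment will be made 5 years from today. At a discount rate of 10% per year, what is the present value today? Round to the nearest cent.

Value at end of year 4: C / r = 58,200.00 / 0.1 = 582,000.0000
Discount to today: PV = 582,000.0000 / (1 + 0.1)^4 = 582,000.0000 / 1.464100 = 397,513.83

397513.83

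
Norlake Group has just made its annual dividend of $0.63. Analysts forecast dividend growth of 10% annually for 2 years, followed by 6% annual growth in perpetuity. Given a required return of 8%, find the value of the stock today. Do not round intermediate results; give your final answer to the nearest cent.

D_1 = 0.69300
D_2 = 0.76230
Terminal value at year 2: TV = D_2×(1+g_2)/(r−g_2) = 0.80804/0.02 = 40.40190
P_0 = D_1/(1+r)^1 + D_2/(1+r)^2 + TV/(1+r)^2
    = 0.64167 + 0.65355 + 34.63812 = 35.93333

$35.93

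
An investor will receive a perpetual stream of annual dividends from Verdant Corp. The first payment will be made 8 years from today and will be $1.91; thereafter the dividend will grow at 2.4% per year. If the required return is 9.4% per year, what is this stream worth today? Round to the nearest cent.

Value at end of year 7: C₁ / (r − g) = $1.91 / (0.094 − 0.024) = $27.2857
Discount to today: PV = $27.2857 / (1 + 0.094)^7 = $27.2857 / 1.875518 = $14.55

$14.55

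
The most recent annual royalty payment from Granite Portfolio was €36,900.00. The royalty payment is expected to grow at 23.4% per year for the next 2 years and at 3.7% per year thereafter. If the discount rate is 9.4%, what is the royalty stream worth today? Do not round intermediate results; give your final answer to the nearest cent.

D_1 = 45534.60000
D_2 = 56189.69640
Terminal value at year 2: TV = D_2×(1+g_2)/(r−g_2) = 58268.71517/0.057 = 1022258.16082
P_0 = D_1/(1+r)^1 + D_2/(1+r)^2 + TV/(1+r)^2
    = 41622.12066 + 46948.53464 + 854133.86698 = 942704.52227

€942704.52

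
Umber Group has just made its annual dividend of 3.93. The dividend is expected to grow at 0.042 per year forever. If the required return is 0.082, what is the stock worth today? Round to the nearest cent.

D₁ = D₀ × (1 + g) = 3.93 × 1.042 = 4.0951
Growing perpetuity: P = D₁ / (r − g) = 4.0951 / (0.082 − 0.042) = 102.38

102.38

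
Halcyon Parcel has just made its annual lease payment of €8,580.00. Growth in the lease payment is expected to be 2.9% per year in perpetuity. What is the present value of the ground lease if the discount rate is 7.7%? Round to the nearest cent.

D₁ = D₀ × (1 + g) = €8,580.00 × 1.029 = €8,828.8200
Growing perpetuity: P = D₁ / (r − g) = €8,828.8200 / (0.077 − 0.029) = €183,933.75

€183933.75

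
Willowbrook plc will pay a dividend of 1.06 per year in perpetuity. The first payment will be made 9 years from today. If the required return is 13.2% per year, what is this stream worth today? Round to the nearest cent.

2.98

Value at end of year 8: C / r = 1.06 / 0.132 = 8.0303
Discount to today: PV = 8.0303 / (1 + 0.132)^8 = 8.0303 / 2.696320 = 2.98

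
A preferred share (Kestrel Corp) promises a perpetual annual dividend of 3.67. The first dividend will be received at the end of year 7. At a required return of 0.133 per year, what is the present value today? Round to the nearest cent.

Value at end of year 6: C / r = 3.67 / 0.133 = 27.5940
Discount to today: PV = 27.5940 / (1 + 0.133)^6 = 27.5940 / 2.115336 = 13.04

13.04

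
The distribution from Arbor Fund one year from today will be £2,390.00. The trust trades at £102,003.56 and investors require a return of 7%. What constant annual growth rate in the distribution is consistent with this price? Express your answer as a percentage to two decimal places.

P = D₁/(r−g) ⇒ g = r − D₁/P = 0.07 − £2,390.00/£102,003.56 = 0.046569

4.66%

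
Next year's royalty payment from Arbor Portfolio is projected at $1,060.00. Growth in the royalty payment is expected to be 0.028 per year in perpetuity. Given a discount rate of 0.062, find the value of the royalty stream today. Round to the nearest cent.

Growing perpetuity: P = D₁ / (r − g) = $1,060.0000 / (0.062 − 0.028) = $31,176.47

$31176.47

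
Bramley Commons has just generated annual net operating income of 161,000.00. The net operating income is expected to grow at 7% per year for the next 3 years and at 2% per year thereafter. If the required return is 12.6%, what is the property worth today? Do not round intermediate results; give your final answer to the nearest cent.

1765932.50

D_1 = 172270.00000
D_2 = 184328.90000
D_3 = 197231.92300
Terminal value at year 3: TV = D_3×(1+g_2)/(r−g_2) = 201176.56146/0.106 = 1897892.08925
P_0 = D_1/(1+r)^1 + D_2/(1+r)^2 + D_3/(1+r)^3 + TV/(1+r)^3
    = 152992.89520 + 145384.01232 + 138153.54634 + 1329402.04969 = 1765932.50355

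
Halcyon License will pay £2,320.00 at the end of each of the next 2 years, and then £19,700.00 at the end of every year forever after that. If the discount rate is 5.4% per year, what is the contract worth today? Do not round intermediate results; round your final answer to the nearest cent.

£332680.50

PV of 2-year annuity: £2,320.00 × [1 − (1+0.054)^−2] / 0.054 = 4289.50524
Perpetuity value at year 2: £19,700.00 / 0.054 = 364814.81481
PV of perpetuity: 364814.81481 / (1+0.054)^2 = 328390.99879
Total PV = 4289.50524 + 328390.99879 = 332680.50403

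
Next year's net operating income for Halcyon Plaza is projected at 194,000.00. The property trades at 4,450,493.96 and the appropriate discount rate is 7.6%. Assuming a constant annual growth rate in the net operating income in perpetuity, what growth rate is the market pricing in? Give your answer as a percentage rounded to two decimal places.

3.24%

P = D₁/(r−g) ⇒ g = r − D₁/P = 0.076 − 194,000.00/4,450,493.96 = 0.032409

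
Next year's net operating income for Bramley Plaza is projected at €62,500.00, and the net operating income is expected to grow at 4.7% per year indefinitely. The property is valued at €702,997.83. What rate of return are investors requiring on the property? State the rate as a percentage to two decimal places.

P = D₁/(r − g) ⇒ r = D₁/P + g = €62,500.0000/€702,997.83 + 0.047 = 0.088905 + 0.047 = 0.135905

13.59%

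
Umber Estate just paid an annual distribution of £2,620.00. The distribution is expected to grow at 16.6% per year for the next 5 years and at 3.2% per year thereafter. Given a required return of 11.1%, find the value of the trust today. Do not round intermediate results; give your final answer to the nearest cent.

£58757.74

D_1 = 3054.92000
D_2 = 3562.03672
D_3 = 4153.33482
D_4 = 4842.78839
D_5 = 5646.69127
Terminal value at year 5: TV = D_5×(1+g_2)/(r−g_2) = 5827.38539/0.079 = 73764.37201
P_0 = D_1/(1+r)^1 + D_2/(1+r)^2 + D_3/(1+r)^3 + D_4/(1+r)^4 + D_5/(1+r)^5 + TV/(1+r)^5
    = 2749.70297 + 2885.82688 + 3028.68960 + 3178.62473 + 3335.98238 + 43578.90913 = 58757.73568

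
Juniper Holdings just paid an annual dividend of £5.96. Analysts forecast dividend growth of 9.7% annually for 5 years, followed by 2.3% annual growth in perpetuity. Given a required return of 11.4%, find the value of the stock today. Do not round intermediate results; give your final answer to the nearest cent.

D_1 = 6.53812
D_2 = 7.17232
D_3 = 7.86803
D_4 = 8.63123
D_5 = 9.46846
Terminal value at year 5: TV = D_5×(1+g_2)/(r−g_2) = 9.68624/0.091 = 106.44215
P_0 = D_1/(1+r)^1 + D_2/(1+r)^2 + D_3/(1+r)^3 + D_4/(1+r)^4 + D_5/(1+r)^5 + TV/(1+r)^5
    = 5.86905 + 5.77948 + 5.69129 + 5.60444 + 5.51891 + 62.04227 = 90.50544

£90.51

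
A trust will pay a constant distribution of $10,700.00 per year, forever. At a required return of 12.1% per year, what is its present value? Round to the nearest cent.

Level perpetuity: PV = C / r = $10,700.00 / 0.121 = $88,429.75

$88429.75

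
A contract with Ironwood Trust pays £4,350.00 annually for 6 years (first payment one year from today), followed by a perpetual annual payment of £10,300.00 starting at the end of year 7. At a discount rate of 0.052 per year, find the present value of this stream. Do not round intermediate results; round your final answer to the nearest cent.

£168068.76

PV of 6-year annuity: £4,350.00 × [1 − (1+0.052)^−6] / 0.052 = 21938.74084
Perpetuity value at year 6: £10,300.00 / 0.052 = 198076.92308
PV of perpetuity: 198076.92308 / (1+0.052)^6 = 146130.01947
Total PV = 21938.74084 + 146130.01947 = 168068.76032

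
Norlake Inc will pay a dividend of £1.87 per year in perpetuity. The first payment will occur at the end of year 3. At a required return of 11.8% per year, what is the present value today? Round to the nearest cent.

£12.68

Value at end of year 2: C / r = £1.87 / 0.118 = £15.8475
Discount to today: PV = £15.8475 / (1 + 0.118)^2 = £15.8475 / 1.249924 = £12.68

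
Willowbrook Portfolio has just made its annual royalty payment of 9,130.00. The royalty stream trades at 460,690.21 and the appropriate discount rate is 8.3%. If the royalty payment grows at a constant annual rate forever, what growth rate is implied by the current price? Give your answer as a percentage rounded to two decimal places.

P = D₀(1+g)/(r−g) ⇒ P(r−g) = D₀(1+g) ⇒ g(P+D₀) = P·r − D₀
g = (P·r − D₀)/(P + D₀) = (460,690.21×0.083 − 9,130.00) / (460,690.21 + 9,130.00) = 0.061954

6.20%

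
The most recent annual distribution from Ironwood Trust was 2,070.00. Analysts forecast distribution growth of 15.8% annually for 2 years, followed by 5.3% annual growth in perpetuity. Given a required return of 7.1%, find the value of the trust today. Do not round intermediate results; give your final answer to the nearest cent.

D_1 = 2397.06000
D_2 = 2775.79548
Terminal value at year 2: TV = D_2×(1+g_2)/(r−g_2) = 2922.91264/0.018 = 162384.03558
P_0 = D_1/(1+r)^1 + D_2/(1+r)^2 + TV/(1+r)^2
    = 2238.15126 + 2419.96187 + 141567.76923 = 146225.88235

146225.88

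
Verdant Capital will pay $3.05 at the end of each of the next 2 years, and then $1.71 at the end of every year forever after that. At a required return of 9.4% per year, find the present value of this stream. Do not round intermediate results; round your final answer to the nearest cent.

PV of 2-year annuity: $3.05 × [1 − (1+0.094)^−2] / 0.094 = 5.33632
Perpetuity value at year 2: $1.71 / 0.094 = 18.19149
PV of perpetuity: 18.19149 / (1+0.094)^2 = 15.19965
Total PV = 5.33632 + 15.19965 = 20.53597

$20.54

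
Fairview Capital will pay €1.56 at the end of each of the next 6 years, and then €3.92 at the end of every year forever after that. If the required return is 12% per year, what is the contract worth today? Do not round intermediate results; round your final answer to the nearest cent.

€22.96

PV of 6-year annuity: €1.56 × [1 − (1+0.12)^−6] / 0.12 = 6.41380
Perpetuity value at year 6: €3.92 / 0.12 = 32.66667
PV of perpetuity: 32.66667 / (1+0.12)^6 = 16.54995
Total PV = 6.41380 + 16.54995 = 22.96375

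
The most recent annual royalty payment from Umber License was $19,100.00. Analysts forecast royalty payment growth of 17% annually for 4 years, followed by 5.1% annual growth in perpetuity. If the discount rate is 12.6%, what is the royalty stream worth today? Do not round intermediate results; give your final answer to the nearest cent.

D_1 = 22347.00000
D_2 = 26145.99000
D_3 = 30590.80830
D_4 = 35791.24571
Terminal value at year 4: TV = D_4×(1+g_2)/(r−g_2) = 37616.59924/0.075 = 501554.65656
P_0 = D_1/(1+r)^1 + D_2/(1+r)^2 + D_3/(1+r)^3 + D_4/(1+r)^4 + TV/(1+r)^4
    = 19846.35879 + 20621.88258 + 21427.71103 + 22265.02834 + 312007.26374 = 396168.24448

$396168.24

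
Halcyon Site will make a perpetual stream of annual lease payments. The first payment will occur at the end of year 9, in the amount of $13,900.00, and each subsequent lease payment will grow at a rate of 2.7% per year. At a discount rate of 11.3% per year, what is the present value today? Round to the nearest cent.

Value at end of year 8: C₁ / (r − g) = $13,900.00 / (0.113 − 0.027) = $161,627.9070
Discount to today: PV = $161,627.9070 / (1 + 0.113)^8 = $161,627.9070 / 2.354840 = $68,636.48

$68636.48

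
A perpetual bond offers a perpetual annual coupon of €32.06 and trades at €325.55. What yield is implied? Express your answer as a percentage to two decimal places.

P = C/r ⇒ r = C/P = €32.06/€325.55 = 0.098479

9.85%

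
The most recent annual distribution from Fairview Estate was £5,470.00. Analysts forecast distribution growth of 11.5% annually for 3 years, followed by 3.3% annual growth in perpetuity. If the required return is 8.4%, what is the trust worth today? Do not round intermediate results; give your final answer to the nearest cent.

£137940.76

D_1 = 6099.05000
D_2 = 6800.44075
D_3 = 7582.49144
Terminal value at year 3: TV = D_3×(1+g_2)/(r−g_2) = 7832.71365/0.051 = 153582.62066
P_0 = D_1/(1+r)^1 + D_2/(1+r)^2 + D_3/(1+r)^3 + TV/(1+r)^3
    = 5626.42989 + 5787.33333 + 5952.83825 + 120574.15508 = 137940.75654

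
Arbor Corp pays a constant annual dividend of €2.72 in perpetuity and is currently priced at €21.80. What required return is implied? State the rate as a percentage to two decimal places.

P = C/r ⇒ r = C/P = €2.72/€21.80 = 0.124771

12.48%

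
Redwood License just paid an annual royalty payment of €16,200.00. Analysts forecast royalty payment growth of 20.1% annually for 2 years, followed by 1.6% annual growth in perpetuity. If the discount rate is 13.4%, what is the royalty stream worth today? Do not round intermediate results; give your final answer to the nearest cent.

D_1 = 19456.20000
D_2 = 23366.89620
Terminal value at year 2: TV = D_2×(1+g_2)/(r−g_2) = 23740.76654/0.118 = 201192.93677
P_0 = D_1/(1+r)^1 + D_2/(1+r)^2 + TV/(1+r)^2
    = 17157.14286 + 18170.83648 + 156453.98192 = 191781.96126

€191781.96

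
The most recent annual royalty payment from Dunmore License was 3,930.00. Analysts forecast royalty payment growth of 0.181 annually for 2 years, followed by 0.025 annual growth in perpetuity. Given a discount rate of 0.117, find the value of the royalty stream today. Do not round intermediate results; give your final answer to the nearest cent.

D_1 = 4641.33000
D_2 = 5481.41073
Terminal value at year 2: TV = D_2×(1+g_2)/(r−g_2) = 5618.44600/0.092 = 61070.06520
P_0 = D_1/(1+r)^1 + D_2/(1+r)^2 + TV/(1+r)^2
    = 4155.17457 + 4393.25083 + 48946.54453 = 57494.96993

57494.97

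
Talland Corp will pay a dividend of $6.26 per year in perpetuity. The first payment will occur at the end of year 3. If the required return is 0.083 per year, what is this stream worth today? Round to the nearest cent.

$64.30

Value at end of year 2: C / r = $6.26 / 0.083 = $75.4217
Discount to today: PV = $75.4217 / (1 + 0.083)^2 = $75.4217 / 1.172889 = $64.30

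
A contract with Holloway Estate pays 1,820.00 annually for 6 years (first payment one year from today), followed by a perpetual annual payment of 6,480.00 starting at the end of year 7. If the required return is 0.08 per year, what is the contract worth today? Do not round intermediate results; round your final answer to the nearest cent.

59457.38

PV of 6-year annuity: 1,820.00 × [1 − (1+0.08)^−6] / 0.08 = 8413.64099
Perpetuity value at year 6: 6,480.00 / 0.08 = 81000.00000
PV of perpetuity: 81000.00000 / (1+0.08)^6 = 51043.73978
Total PV = 8413.64099 + 51043.73978 = 59457.38077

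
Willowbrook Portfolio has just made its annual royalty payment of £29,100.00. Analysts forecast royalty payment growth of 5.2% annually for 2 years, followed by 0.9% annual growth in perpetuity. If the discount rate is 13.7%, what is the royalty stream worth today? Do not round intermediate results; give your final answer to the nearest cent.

£248210.59

D_1 = 30613.20000
D_2 = 32205.08640
Terminal value at year 2: TV = D_2×(1+g_2)/(r−g_2) = 32494.93218/0.128 = 253866.65764
P_0 = D_1/(1+r)^1 + D_2/(1+r)^2 + TV/(1+r)^2
    = 26924.53826 + 24911.70998 + 196374.33883 = 248210.58707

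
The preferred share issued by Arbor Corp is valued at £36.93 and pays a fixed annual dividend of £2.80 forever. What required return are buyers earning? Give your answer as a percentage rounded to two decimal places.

P = C/r ⇒ r = C/P = £2.80/£36.93 = 0.075819

7.58%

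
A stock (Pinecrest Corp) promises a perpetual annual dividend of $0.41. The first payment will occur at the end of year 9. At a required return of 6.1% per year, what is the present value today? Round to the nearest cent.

$4.19

Value at end of year 8: C / r = $0.41 / 0.061 = $6.7213
Discount to today: PV = $6.7213 / (1 + 0.061)^8 = $6.7213 / 1.605917 = $4.19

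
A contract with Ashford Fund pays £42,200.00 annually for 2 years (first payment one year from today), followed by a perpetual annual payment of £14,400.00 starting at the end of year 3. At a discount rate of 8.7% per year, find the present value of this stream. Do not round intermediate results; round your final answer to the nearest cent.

£214620.26

PV of 2-year annuity: £42,200.00 × [1 − (1+0.087)^−2] / 0.087 = 74537.66983
Perpetuity value at year 2: £14,400.00 / 0.087 = 165517.24138
PV of perpetuity: 165517.24138 / (1+0.087)^2 = 140082.58627
Total PV = 74537.66983 + 140082.58627 = 214620.25610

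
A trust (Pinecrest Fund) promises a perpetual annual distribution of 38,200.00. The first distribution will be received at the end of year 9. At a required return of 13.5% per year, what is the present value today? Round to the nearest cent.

Value at end of year 8: C / r = 38,200.00 / 0.135 = 282,962.9630
Discount to today: PV = 282,962.9630 / (1 + 0.135)^8 = 282,962.9630 / 2.754019 = 102,745.47

102745.47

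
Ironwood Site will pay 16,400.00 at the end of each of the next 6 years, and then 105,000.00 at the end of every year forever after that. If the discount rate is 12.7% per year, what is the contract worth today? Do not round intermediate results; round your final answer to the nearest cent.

469609.86

PV of 6-year annuity: 16,400.00 × [1 − (1+0.127)^−6] / 0.127 = 66111.21259
Perpetuity value at year 6: 105,000.00 / 0.127 = 826771.65354
PV of perpetuity: 826771.65354 / (1+0.127)^6 = 403498.64611
Total PV = 66111.21259 + 403498.64611 = 469609.85870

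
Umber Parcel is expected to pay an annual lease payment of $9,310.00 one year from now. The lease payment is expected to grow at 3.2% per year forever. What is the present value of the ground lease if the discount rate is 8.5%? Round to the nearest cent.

$175660.38

Growing perpetuity: P = D₁ / (r − g) = $9,310.0000 / (0.085 − 0.032) = $175,660.38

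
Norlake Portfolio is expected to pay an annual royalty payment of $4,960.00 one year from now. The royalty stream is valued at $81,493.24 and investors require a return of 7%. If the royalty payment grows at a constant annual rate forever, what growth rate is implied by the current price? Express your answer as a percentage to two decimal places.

0.91%

P = D₁/(r−g) ⇒ g = r − D₁/P = 0.07 − $4,960.00/$81,493.24 = 0.009136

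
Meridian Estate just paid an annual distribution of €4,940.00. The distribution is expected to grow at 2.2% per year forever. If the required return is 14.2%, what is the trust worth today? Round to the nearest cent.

D₁ = D₀ × (1 + g) = €4,940.00 × 1.022 = €5,048.6800
Growing perpetuity: P = D₁ / (r − g) = €5,048.6800 / (0.142 − 0.022) = €42,072.33

€42072.33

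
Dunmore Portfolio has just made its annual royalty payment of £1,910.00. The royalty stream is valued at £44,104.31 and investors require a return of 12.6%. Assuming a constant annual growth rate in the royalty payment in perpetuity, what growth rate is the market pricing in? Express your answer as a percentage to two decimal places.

7.93%

P = D₀(1+g)/(r−g) ⇒ P(r−g) = D₀(1+g) ⇒ g(P+D₀) = P·r − D₀
g = (P·r − D₀)/(P + D₀) = (£44,104.31×0.126 − £1,910.00) / (£44,104.31 + £1,910.00) = 0.079261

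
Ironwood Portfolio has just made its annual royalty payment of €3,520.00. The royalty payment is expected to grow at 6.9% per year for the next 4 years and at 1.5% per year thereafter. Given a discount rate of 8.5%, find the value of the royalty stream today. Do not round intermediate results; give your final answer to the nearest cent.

D_1 = 3762.88000
D_2 = 4022.51872
D_3 = 4300.07251
D_4 = 4596.77751
Terminal value at year 4: TV = D_4×(1+g_2)/(r−g_2) = 4665.72918/0.07 = 66653.27397
P_0 = D_1/(1+r)^1 + D_2/(1+r)^2 + D_3/(1+r)^3 + D_4/(1+r)^4 + TV/(1+r)^4
    = 3468.09217 + 3416.94979 + 3366.56159 + 3316.91645 + 48095.28846 = 61663.80845

€61663.81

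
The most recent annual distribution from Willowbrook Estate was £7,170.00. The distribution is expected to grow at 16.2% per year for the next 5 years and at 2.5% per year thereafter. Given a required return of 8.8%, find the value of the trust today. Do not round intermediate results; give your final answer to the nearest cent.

£205965.22

D_1 = 8331.54000
D_2 = 9681.24948
D_3 = 11249.61190
D_4 = 13072.04902
D_5 = 15189.72096
Terminal value at year 5: TV = D_5×(1+g_2)/(r−g_2) = 15569.46399/0.063 = 247134.34903
P_0 = D_1/(1+r)^1 + D_2/(1+r)^2 + D_3/(1+r)^3 + D_4/(1+r)^4 + D_5/(1+r)^5 + TV/(1+r)^5
    = 7657.66544 + 8178.49930 + 8734.75753 + 9328.84949 + 9963.34845 + 162102.09775 = 205965.21797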